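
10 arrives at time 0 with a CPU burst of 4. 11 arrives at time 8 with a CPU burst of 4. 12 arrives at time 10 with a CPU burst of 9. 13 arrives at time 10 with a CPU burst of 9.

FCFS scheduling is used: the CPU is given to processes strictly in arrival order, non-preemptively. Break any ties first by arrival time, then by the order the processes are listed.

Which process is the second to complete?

11

Timeline: | 10 0-4 | idle 4-8 | 11 8-12 | 12 12-21 | 13 21-30 |
Completion: 10=4  11=12  12=21  13=30
Turnaround (C−A): 10=4  11=4  12=11  13=20
Finish order: 10 → 11 → 12 → 13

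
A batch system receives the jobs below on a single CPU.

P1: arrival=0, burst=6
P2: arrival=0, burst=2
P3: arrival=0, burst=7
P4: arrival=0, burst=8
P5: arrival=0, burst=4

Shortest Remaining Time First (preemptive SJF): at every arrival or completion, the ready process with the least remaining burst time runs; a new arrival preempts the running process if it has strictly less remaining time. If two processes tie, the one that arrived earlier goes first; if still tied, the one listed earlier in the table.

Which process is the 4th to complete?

P3

Timeline: | P2 0-2 | P5 2-6 | P1 6-12 | P3 12-19 | P4 19-27 |
Completion: P1=12  P2=2  P3=19  P4=27  P5=6
Turnaround (C−A): P1=12  P2=2  P3=19  P4=27  P5=6
Finish order: P2 → P5 → P1 → P3 → P4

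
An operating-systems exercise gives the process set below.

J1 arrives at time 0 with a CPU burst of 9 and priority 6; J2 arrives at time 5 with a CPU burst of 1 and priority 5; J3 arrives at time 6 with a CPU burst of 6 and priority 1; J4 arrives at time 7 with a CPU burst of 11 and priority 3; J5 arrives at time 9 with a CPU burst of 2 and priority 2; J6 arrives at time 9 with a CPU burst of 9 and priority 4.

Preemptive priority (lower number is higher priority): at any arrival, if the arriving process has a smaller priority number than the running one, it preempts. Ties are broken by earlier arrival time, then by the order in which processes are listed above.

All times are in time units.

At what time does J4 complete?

Schedule: | J1 0-5 | J2 5-6 | J3 6-12 | J5 12-14 | J4 14-25 | J6 25-34 | J1 34-38 |
Completion: J1=38  J2=6  J3=12  J4=25  J5=14  J6=34

25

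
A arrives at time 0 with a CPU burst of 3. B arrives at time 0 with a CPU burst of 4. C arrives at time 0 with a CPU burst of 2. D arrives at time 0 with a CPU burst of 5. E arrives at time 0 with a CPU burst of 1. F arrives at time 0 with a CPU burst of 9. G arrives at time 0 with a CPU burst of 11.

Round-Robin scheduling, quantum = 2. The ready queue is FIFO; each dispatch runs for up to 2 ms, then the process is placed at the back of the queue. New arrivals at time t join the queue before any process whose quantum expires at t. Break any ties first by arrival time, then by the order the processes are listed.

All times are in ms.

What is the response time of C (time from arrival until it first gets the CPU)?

Timeline: | A 0-2 | B 2-4 | C 4-6 | D 6-8 | E 8-9 | F 9-11 | G 11-13 | A 13-14 | B 14-16 | D 16-18 | F 18-20 | G 20-22 | D 22-23 | F 23-25 | G 25-27 | F 27-29 | G 29-31 | F 31-32 | G 32-35 |
Completion: A=14  B=16  C=6  D=23  E=9  F=32  G=35
Response(C) = first start − arrival = 4 − 0 = 4

4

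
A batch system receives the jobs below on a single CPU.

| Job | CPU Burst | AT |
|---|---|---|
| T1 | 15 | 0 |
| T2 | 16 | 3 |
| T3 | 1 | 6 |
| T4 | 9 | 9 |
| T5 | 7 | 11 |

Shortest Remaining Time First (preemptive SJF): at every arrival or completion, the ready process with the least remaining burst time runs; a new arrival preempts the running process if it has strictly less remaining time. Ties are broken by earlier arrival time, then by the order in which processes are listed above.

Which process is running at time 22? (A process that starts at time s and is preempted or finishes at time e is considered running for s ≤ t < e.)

T5

Timeline: | T1 0-6 | T3 6-7 | T1 7-16 | T5 16-23 | T4 23-32 | T2 32-48 |
Completion: T1=16  T2=48  T3=7  T4=32  T5=23
Turnaround (C−A): T1=16  T2=45  T3=1  T4=23  T5=12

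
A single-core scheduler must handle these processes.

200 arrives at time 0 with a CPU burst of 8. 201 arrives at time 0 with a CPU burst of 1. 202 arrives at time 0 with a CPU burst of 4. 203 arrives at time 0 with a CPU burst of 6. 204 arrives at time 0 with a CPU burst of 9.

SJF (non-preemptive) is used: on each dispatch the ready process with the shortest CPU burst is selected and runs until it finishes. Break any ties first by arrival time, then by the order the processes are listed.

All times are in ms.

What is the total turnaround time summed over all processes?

64

Gantt: | 201 0-1 | 202 1-5 | 203 5-11 | 200 11-19 | 204 19-28 |
Completion: 200=19  201=1  202=5  203=11  204=28
Turnaround (C−A): 200=19  201=1  202=5  203=11  204=28
Turnaround = completion − arrival: 200=19, 201=1, 202=5, 203=11, 204=28
Total turnaround = 19 + 1 + 5 + 11 + 28 = 64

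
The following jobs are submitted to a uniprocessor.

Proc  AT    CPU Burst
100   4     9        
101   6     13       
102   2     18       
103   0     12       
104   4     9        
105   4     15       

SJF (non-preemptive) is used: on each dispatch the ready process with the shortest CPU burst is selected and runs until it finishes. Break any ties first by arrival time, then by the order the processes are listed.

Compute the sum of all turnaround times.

220

Gantt: | 103 0-12 | 100 12-21 | 104 21-30 | 101 30-43 | 105 43-58 | 102 58-76 |
Completion: 100=21  101=43  102=76  103=12  104=30  105=58
Turnaround = completion − arrival: 100=17, 101=37, 102=74, 103=12, 104=26, 105=54
Total turnaround = 17 + 37 + 74 + 12 + 26 + 54 = 220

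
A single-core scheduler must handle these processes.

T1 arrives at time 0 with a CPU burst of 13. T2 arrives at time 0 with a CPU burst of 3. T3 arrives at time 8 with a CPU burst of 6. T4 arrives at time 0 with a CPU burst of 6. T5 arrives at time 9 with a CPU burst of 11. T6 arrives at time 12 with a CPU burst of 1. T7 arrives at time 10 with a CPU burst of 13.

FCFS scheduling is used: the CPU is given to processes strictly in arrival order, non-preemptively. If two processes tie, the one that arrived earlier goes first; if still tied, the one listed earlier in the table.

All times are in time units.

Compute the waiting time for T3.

Timeline: | T1 0-13 | T2 13-16 | T4 16-22 | T3 22-28 | T5 28-39 | T7 39-52 | T6 52-53 |
Completion: T1=13  T2=16  T3=28  T4=22  T5=39  T6=53  T7=52
Turnaround (C−A): T1=13  T2=16  T3=20  T4=22  T5=30  T6=41  T7=42
Waiting(T3) = turnaround − burst = 20 − 6 = 14

14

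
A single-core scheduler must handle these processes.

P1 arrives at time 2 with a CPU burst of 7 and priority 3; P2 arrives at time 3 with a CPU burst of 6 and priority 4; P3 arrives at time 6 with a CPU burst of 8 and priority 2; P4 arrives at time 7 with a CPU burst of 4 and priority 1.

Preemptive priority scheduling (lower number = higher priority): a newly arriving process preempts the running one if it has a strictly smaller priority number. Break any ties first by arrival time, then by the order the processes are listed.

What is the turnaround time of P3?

12

Gantt: | idle 0-2 | P1 2-6 | P3 6-7 | P4 7-11 | P3 11-18 | P1 18-21 | P2 21-27 |
Completion: P1=21  P2=27  P3=18  P4=11
Turnaround (C−A): P1=19  P2=24  P3=12  P4=4
Turnaround(P3) = completion − arrival = 18 − 6 = 12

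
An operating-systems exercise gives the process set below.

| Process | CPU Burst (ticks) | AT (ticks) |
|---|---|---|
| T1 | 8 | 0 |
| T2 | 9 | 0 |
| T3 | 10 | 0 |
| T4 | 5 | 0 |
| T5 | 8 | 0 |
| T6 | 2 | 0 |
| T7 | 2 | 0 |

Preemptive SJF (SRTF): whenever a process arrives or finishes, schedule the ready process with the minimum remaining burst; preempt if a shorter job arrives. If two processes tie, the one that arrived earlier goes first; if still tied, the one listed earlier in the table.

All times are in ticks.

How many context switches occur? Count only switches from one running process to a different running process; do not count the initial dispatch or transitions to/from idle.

6

Schedule: | T6 0-2 | T7 2-4 | T4 4-9 | T1 9-17 | T5 17-25 | T2 25-34 | T3 34-44 |
Completion: T1=17  T2=34  T3=44  T4=9  T5=25  T6=2  T7=4
Turnaround (C−A): T1=17  T2=34  T3=44  T4=9  T5=25  T6=2  T7=4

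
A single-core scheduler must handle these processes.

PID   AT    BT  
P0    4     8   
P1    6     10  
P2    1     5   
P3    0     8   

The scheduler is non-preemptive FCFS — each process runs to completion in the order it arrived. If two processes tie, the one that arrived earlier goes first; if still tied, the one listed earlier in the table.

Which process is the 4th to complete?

Gantt: | P3 0-8 | P2 8-13 | P0 13-21 | P1 21-31 |
Completion: P0=21  P1=31  P2=13  P3=8
Turnaround (C−A): P0=17  P1=25  P2=12  P3=8
Finish order: P3 → P2 → P0 → P1

P1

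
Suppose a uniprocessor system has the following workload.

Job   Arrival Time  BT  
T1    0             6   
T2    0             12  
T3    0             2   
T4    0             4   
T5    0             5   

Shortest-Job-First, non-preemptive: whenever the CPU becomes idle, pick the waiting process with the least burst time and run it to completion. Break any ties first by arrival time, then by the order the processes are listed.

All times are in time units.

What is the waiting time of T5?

Schedule: | T3 0-2 | T4 2-6 | T5 6-11 | T1 11-17 | T2 17-29 |
Completion: T1=17  T2=29  T3=2  T4=6  T5=11
Turnaround (C−A): T1=17  T2=29  T3=2  T4=6  T5=11
Waiting(T5) = turnaround − burst = 11 − 5 = 6

6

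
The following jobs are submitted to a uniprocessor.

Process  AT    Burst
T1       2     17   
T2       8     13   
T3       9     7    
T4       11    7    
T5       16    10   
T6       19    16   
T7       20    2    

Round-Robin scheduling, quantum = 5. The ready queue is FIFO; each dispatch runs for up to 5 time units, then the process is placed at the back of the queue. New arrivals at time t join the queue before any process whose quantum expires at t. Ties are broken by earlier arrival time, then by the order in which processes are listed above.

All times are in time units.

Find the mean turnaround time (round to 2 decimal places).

Gantt: | idle 0-2 | T1 2-12 | T2 12-17 | T3 17-22 | T4 22-27 | T1 27-32 | T5 32-37 | T2 37-42 | T6 42-47 | T7 47-49 | T3 49-51 | T4 51-53 | T1 53-55 | T5 55-60 | T2 60-63 | T6 63-74 |
Completion: T1=55  T2=63  T3=51  T4=53  T5=60  T6=74  T7=49
Turnaround (C−A): T1=53  T2=55  T3=42  T4=42  T5=44  T6=55  T7=29
Turnaround times: T1=53, T2=55, T3=42, T4=42, T5=44, T6=55, T7=29
Average turnaround = (53+55+42+42+44+55+29) / 7 = 320/7 = 45.71

45.71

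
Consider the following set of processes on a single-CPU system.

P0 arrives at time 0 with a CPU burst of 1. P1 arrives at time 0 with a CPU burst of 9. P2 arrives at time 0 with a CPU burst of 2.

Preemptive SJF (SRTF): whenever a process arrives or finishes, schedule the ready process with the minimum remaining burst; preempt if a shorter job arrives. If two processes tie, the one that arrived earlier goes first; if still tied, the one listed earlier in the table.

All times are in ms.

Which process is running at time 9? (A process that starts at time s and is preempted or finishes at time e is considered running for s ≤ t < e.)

P1

Gantt: | P0 0-1 | P2 1-3 | P1 3-12 |
Completion: P0=1  P1=12  P2=3
Turnaround (C−A): P0=1  P1=12  P2=3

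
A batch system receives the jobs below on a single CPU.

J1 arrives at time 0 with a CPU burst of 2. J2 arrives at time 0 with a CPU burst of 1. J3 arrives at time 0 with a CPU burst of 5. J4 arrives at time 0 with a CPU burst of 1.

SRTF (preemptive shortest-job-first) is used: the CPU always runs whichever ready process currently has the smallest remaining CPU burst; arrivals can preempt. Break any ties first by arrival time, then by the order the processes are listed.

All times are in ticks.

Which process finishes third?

J1

Timeline: | J2 0-1 | J4 1-2 | J1 2-4 | J3 4-9 |
Completion: J1=4  J2=1  J3=9  J4=2
Finish order: J2 → J4 → J1 → J3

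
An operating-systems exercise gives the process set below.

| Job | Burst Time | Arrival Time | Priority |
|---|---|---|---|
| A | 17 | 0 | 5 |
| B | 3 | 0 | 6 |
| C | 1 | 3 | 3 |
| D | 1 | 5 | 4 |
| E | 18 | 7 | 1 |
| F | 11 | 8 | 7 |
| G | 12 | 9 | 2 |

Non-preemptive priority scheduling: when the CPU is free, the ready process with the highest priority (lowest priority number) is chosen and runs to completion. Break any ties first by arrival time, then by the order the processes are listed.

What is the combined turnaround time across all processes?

Timeline: | A 0-17 | E 17-35 | G 35-47 | C 47-48 | D 48-49 | B 49-52 | F 52-63 |
Completion: A=17  B=52  C=48  D=49  E=35  F=63  G=47
Turnaround (C−A): A=17  B=52  C=45  D=44  E=28  F=55  G=38
Turnaround = completion − arrival: A=17, B=52, C=45, D=44, E=28, F=55, G=38
Total turnaround = 17 + 52 + 45 + 44 + 28 + 55 + 38 = 279

279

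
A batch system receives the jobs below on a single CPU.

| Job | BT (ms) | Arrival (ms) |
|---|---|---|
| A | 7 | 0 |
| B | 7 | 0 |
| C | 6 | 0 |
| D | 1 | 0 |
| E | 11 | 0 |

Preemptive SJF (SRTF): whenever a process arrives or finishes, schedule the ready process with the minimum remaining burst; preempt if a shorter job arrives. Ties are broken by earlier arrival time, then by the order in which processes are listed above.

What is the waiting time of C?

Timeline: | D 0-1 | C 1-7 | A 7-14 | B 14-21 | E 21-32 |
Completion: A=14  B=21  C=7  D=1  E=32
Turnaround (C−A): A=14  B=21  C=7  D=1  E=32
Waiting(C) = turnaround − burst = 7 − 6 = 1

1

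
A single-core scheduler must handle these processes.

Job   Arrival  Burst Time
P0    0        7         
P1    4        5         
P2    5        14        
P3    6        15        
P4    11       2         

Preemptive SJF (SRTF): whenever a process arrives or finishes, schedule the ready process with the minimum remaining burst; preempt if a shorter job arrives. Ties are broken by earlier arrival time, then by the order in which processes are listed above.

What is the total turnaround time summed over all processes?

Timeline: | P0 0-7 | P1 7-12 | P4 12-14 | P2 14-28 | P3 28-43 |
Completion: P0=7  P1=12  P2=28  P3=43  P4=14
Turnaround = completion − arrival: P0=7, P1=8, P2=23, P3=37, P4=3
Total turnaround = 7 + 8 + 23 + 37 + 3 = 78

78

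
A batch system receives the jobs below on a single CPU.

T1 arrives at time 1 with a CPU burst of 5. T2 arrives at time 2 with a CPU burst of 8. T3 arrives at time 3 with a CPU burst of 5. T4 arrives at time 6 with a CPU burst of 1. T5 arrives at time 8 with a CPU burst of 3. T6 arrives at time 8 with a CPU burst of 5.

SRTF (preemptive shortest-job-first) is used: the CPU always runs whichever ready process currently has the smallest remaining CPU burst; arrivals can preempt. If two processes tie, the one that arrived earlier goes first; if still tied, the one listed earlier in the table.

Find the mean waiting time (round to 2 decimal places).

Schedule: | idle 0-1 | T1 1-6 | T4 6-7 | T3 7-8 | T5 8-11 | T3 11-15 | T6 15-20 | T2 20-28 |
Completion: T1=6  T2=28  T3=15  T4=7  T5=11  T6=20
Waiting times: T1=0, T2=18, T3=7, T4=0, T5=0, T6=7
Average waiting = (0+18+7+0+0+7) / 6 = 32/6 = 5.33

5.33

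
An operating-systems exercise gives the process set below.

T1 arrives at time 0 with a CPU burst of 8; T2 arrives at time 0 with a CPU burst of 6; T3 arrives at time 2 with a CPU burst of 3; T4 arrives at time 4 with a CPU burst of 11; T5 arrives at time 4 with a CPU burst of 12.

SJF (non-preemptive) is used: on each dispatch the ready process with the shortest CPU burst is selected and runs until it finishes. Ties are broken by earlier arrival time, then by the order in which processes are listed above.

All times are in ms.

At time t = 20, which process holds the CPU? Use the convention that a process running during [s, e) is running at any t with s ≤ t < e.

T4

Gantt: | T2 0-6 | T3 6-9 | T1 9-17 | T4 17-28 | T5 28-40 |
Completion: T1=17  T2=6  T3=9  T4=28  T5=40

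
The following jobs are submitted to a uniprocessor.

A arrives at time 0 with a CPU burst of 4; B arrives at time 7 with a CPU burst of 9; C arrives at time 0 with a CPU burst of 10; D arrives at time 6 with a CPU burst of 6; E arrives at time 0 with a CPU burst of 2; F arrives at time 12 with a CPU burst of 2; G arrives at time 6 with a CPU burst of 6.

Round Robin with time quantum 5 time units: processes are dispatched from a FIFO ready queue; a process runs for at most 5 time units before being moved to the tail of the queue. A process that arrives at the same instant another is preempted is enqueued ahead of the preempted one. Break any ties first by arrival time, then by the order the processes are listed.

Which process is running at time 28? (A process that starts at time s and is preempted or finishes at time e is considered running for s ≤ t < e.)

Timeline: | A 0-4 | C 4-9 | E 9-11 | D 11-16 | G 16-21 | B 21-26 | C 26-31 | F 31-33 | D 33-34 | G 34-35 | B 35-39 |
Completion: A=4  B=39  C=31  D=34  E=11  F=33  G=35
Turnaround (C−A): A=4  B=32  C=31  D=28  E=11  F=21  G=29

C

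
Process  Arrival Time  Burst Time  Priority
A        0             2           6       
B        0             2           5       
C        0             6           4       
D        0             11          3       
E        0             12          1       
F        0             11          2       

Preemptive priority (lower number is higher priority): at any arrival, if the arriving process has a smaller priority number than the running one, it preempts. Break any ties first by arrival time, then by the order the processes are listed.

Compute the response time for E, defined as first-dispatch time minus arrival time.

Schedule: | E 0-12 | F 12-23 | D 23-34 | C 34-40 | B 40-42 | A 42-44 |
Completion: A=44  B=42  C=40  D=34  E=12  F=23
Response(E) = first start − arrival = 0 − 0 = 0

0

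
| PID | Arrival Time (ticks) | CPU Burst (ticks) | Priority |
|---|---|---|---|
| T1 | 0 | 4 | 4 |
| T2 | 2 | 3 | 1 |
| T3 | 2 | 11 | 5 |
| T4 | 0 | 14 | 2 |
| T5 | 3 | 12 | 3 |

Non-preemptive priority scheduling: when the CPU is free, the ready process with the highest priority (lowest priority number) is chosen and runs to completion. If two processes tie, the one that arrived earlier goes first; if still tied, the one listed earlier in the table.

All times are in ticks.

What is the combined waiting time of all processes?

Gantt: | T4 0-14 | T2 14-17 | T5 17-29 | T1 29-33 | T3 33-44 |
Completion: T1=33  T2=17  T3=44  T4=14  T5=29
Turnaround (C−A): T1=33  T2=15  T3=42  T4=14  T5=26
Waiting = turnaround − burst: T1=29, T2=12, T3=31, T4=0, T5=14
Total waiting = 29 + 12 + 31 + 0 + 14 = 86

86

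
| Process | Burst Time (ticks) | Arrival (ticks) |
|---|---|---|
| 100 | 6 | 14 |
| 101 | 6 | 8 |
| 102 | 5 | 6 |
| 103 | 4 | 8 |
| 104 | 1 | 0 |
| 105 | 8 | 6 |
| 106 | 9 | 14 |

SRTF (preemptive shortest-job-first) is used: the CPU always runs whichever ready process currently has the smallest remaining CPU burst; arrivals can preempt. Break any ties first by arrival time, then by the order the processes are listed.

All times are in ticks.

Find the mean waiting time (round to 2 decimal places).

8.43

Schedule: | 104 0-1 | idle 1-6 | 102 6-11 | 103 11-15 | 101 15-21 | 100 21-27 | 105 27-35 | 106 35-44 |
Completion: 100=27  101=21  102=11  103=15  104=1  105=35  106=44
Turnaround (C−A): 100=13  101=13  102=5  103=7  104=1  105=29  106=30
Waiting times: 100=7, 101=7, 102=0, 103=3, 104=0, 105=21, 106=21
Average waiting = (7+7+0+3+0+21+21) / 7 = 59/7 = 8.43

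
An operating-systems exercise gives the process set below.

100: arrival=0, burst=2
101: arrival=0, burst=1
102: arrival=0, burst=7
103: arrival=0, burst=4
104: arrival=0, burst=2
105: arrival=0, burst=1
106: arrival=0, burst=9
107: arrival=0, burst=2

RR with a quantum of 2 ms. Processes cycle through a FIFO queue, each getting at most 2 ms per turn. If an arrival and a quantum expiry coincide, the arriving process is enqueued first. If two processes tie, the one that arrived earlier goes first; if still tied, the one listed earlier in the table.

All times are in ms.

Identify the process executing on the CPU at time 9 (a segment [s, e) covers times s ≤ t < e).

105

Timeline: | 100 0-2 | 101 2-3 | 102 3-5 | 103 5-7 | 104 7-9 | 105 9-10 | 106 10-12 | 107 12-14 | 102 14-16 | 103 16-18 | 106 18-20 | 102 20-22 | 106 22-24 | 102 24-25 | 106 25-28 |
Completion: 100=2  101=3  102=25  103=18  104=9  105=10  106=28  107=14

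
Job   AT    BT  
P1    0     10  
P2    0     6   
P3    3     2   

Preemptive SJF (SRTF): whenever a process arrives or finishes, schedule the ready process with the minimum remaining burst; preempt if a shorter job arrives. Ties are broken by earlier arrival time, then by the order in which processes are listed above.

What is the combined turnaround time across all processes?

Gantt: | P2 0-3 | P3 3-5 | P2 5-8 | P1 8-18 |
Completion: P1=18  P2=8  P3=5
Turnaround = completion − arrival: P1=18, P2=8, P3=2
Total turnaround = 18 + 8 + 2 = 28

28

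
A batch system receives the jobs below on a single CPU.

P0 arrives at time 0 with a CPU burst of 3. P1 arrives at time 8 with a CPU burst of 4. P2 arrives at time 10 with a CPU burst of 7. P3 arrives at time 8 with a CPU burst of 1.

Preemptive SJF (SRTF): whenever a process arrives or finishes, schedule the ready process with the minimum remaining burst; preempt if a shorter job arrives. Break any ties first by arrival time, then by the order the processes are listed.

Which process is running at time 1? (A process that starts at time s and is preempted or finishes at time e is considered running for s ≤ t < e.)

Schedule: | P0 0-3 | idle 3-8 | P3 8-9 | P1 9-13 | P2 13-20 |
Completion: P0=3  P1=13  P2=20  P3=9

P0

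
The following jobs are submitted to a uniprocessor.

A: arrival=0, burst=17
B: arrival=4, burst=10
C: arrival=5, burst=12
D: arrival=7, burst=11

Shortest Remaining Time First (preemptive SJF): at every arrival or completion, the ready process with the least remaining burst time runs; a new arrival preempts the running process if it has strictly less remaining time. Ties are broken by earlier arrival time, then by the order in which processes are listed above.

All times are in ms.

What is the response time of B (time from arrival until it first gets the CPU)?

Gantt: | A 0-4 | B 4-14 | D 14-25 | C 25-37 | A 37-50 |
Completion: A=50  B=14  C=37  D=25
Turnaround (C−A): A=50  B=10  C=32  D=18
Response(B) = first start − arrival = 4 − 4 = 0

0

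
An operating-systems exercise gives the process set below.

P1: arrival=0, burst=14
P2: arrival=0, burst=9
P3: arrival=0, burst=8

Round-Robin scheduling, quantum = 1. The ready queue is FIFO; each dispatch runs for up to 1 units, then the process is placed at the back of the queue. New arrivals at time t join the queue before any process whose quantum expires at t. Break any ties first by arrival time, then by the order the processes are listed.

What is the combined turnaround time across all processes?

81

Timeline: | P1 0-1 | P2 1-2 | P3 2-3 | P1 3-4 | P2 4-5 | P3 5-6 | P1 6-7 | P2 7-8 | P3 8-9 | P1 9-10 | P2 10-11 | P3 11-12 | P1 12-13 | P2 13-14 | P3 14-15 | P1 15-16 | P2 16-17 | P3 17-18 | P1 18-19 | P2 19-20 | P3 20-21 | P1 21-22 | P2 22-23 | P3 23-24 | P1 24-25 | P2 25-26 | P1 26-31 |
Completion: P1=31  P2=26  P3=24
Turnaround (C−A): P1=31  P2=26  P3=24
Turnaround = completion − arrival: P1=31, P2=26, P3=24
Total turnaround = 31 + 26 + 24 = 81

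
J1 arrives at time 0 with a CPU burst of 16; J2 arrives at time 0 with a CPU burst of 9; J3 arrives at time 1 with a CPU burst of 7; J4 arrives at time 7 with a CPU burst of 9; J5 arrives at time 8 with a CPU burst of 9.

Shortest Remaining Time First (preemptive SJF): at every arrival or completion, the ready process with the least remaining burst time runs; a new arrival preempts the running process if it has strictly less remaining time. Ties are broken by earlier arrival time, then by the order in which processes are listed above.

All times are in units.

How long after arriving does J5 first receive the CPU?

17

Timeline: | J2 0-1 | J3 1-8 | J2 8-16 | J4 16-25 | J5 25-34 | J1 34-50 |
Completion: J1=50  J2=16  J3=8  J4=25  J5=34
Turnaround (C−A): J1=50  J2=16  J3=7  J4=18  J5=26
Response(J5) = first start − arrival = 25 − 8 = 17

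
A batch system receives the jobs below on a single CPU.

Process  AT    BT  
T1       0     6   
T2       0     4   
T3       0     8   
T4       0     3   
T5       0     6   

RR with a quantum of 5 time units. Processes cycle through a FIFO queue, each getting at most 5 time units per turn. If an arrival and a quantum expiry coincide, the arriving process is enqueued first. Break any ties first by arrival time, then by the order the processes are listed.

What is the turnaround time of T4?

Timeline: | T1 0-5 | T2 5-9 | T3 9-14 | T4 14-17 | T5 17-22 | T1 22-23 | T3 23-26 | T5 26-27 |
Completion: T1=23  T2=9  T3=26  T4=17  T5=27
Turnaround(T4) = completion − arrival = 17 − 0 = 17

17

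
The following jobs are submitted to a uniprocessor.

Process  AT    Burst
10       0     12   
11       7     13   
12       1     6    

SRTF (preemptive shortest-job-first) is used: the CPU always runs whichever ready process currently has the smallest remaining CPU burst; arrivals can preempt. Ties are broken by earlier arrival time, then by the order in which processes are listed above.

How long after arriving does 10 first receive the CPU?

0

Gantt: | 10 0-1 | 12 1-7 | 10 7-18 | 11 18-31 |
Completion: 10=18  11=31  12=7
Turnaround (C−A): 10=18  11=24  12=6
Response(10) = first start − arrival = 0 − 0 = 0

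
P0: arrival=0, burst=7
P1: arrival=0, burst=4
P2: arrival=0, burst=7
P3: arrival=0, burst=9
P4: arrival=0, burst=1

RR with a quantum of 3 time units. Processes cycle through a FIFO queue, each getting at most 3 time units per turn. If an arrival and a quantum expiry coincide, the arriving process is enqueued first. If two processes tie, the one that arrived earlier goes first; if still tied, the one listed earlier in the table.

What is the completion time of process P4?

13

Schedule: | P0 0-3 | P1 3-6 | P2 6-9 | P3 9-12 | P4 12-13 | P0 13-16 | P1 16-17 | P2 17-20 | P3 20-23 | P0 23-24 | P2 24-25 | P3 25-28 |
Completion: P0=24  P1=17  P2=25  P3=28  P4=13
Turnaround (C−A): P0=24  P1=17  P2=25  P3=28  P4=13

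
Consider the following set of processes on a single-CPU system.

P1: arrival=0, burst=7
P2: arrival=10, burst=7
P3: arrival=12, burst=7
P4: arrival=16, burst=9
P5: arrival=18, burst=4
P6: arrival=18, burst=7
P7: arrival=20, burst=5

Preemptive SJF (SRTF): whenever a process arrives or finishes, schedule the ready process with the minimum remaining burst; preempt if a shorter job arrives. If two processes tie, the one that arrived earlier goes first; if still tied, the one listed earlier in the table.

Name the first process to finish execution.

P1

Schedule: | P1 0-7 | idle 7-10 | P2 10-17 | P3 17-18 | P5 18-22 | P7 22-27 | P3 27-33 | P6 33-40 | P4 40-49 |
Completion: P1=7  P2=17  P3=33  P4=49  P5=22  P6=40  P7=27
Finish order: P1 → P2 → P5 → P7 → P3 → P6 → P4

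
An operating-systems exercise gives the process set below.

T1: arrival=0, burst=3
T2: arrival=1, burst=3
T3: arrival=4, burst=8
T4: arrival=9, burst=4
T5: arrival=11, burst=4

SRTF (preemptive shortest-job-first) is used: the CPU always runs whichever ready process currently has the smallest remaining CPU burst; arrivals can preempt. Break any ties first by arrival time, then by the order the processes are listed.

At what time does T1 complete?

Timeline: | T1 0-3 | T2 3-6 | T3 6-9 | T4 9-13 | T5 13-17 | T3 17-22 |
Completion: T1=3  T2=6  T3=22  T4=13  T5=17

3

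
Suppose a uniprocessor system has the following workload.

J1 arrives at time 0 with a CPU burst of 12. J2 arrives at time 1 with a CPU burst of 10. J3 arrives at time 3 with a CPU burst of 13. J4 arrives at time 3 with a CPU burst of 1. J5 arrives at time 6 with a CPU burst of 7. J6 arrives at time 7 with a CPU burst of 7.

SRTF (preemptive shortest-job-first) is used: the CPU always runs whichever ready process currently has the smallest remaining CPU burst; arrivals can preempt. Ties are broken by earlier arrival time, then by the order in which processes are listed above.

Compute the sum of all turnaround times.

Gantt: | J1 0-1 | J2 1-3 | J4 3-4 | J2 4-12 | J5 12-19 | J6 19-26 | J1 26-37 | J3 37-50 |
Completion: J1=37  J2=12  J3=50  J4=4  J5=19  J6=26
Turnaround (C−A): J1=37  J2=11  J3=47  J4=1  J5=13  J6=19
Turnaround = completion − arrival: J1=37, J2=11, J3=47, J4=1, J5=13, J6=19
Total turnaround = 37 + 11 + 47 + 1 + 13 + 19 = 128

128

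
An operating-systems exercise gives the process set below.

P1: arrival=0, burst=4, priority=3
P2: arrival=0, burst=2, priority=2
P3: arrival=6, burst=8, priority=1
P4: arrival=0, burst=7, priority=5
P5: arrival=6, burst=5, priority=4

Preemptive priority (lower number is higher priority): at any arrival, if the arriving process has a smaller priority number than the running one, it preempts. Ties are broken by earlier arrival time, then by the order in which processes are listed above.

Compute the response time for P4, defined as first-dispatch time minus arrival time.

19

Schedule: | P2 0-2 | P1 2-6 | P3 6-14 | P5 14-19 | P4 19-26 |
Completion: P1=6  P2=2  P3=14  P4=26  P5=19
Turnaround (C−A): P1=6  P2=2  P3=8  P4=26  P5=13
Response(P4) = first start − arrival = 19 − 0 = 19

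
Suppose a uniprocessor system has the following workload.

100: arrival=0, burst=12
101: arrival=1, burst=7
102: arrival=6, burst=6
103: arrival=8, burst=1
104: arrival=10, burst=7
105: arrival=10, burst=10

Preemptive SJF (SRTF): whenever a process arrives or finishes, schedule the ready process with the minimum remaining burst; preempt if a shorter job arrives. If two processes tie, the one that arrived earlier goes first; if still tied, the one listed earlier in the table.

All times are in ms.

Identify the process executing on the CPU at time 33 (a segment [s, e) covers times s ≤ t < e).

100

Timeline: | 100 0-1 | 101 1-8 | 103 8-9 | 102 9-15 | 104 15-22 | 105 22-32 | 100 32-43 |
Completion: 100=43  101=8  102=15  103=9  104=22  105=32
Turnaround (C−A): 100=43  101=7  102=9  103=1  104=12  105=22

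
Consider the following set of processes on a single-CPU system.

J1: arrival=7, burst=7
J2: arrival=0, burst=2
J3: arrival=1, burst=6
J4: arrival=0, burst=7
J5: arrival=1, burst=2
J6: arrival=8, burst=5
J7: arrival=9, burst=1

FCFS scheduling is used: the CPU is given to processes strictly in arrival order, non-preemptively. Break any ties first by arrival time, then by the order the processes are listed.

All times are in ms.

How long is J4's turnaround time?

Gantt: | J2 0-2 | J4 2-9 | J3 9-15 | J5 15-17 | J1 17-24 | J6 24-29 | J7 29-30 |
Completion: J1=24  J2=2  J3=15  J4=9  J5=17  J6=29  J7=30
Turnaround (C−A): J1=17  J2=2  J3=14  J4=9  J5=16  J6=21  J7=21
Turnaround(J4) = completion − arrival = 9 − 0 = 9

9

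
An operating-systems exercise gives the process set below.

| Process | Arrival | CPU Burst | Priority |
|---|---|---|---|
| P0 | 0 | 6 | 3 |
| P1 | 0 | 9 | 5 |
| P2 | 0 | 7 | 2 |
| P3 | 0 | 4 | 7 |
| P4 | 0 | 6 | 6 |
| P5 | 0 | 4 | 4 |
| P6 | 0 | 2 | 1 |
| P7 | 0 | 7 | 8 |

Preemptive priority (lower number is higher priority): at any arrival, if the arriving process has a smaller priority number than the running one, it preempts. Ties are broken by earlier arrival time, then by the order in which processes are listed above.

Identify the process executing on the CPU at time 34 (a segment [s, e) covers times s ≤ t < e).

P3

Schedule: | P6 0-2 | P2 2-9 | P0 9-15 | P5 15-19 | P1 19-28 | P4 28-34 | P3 34-38 | P7 38-45 |
Completion: P0=15  P1=28  P2=9  P3=38  P4=34  P5=19  P6=2  P7=45
Turnaround (C−A): P0=15  P1=28  P2=9  P3=38  P4=34  P5=19  P6=2  P7=45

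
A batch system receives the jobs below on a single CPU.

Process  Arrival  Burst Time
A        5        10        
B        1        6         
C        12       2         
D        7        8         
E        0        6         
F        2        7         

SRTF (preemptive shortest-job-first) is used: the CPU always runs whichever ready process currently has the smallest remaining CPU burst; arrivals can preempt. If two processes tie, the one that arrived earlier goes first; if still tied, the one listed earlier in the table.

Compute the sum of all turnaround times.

94

Timeline: | E 0-6 | B 6-12 | C 12-14 | F 14-21 | D 21-29 | A 29-39 |
Completion: A=39  B=12  C=14  D=29  E=6  F=21
Turnaround (C−A): A=34  B=11  C=2  D=22  E=6  F=19
Turnaround = completion − arrival: A=34, B=11, C=2, D=22, E=6, F=19
Total turnaround = 34 + 11 + 2 + 22 + 6 + 19 = 94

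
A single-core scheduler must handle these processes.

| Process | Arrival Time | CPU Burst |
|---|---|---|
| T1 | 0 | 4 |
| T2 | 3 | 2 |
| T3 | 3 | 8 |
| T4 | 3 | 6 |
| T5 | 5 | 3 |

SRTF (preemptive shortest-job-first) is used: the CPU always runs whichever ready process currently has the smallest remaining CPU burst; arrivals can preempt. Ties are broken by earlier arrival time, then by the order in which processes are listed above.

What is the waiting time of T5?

Gantt: | T1 0-4 | T2 4-6 | T5 6-9 | T4 9-15 | T3 15-23 |
Completion: T1=4  T2=6  T3=23  T4=15  T5=9
Waiting(T5) = turnaround − burst = 4 − 3 = 1

1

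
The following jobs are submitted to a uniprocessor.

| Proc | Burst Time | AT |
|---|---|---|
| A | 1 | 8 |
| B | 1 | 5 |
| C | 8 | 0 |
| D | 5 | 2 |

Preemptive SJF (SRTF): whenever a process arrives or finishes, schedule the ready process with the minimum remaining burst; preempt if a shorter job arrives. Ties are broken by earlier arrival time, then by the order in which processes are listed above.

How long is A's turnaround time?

Timeline: | C 0-2 | D 2-5 | B 5-6 | D 6-8 | A 8-9 | C 9-15 |
Completion: A=9  B=6  C=15  D=8
Turnaround(A) = completion − arrival = 9 − 8 = 1

1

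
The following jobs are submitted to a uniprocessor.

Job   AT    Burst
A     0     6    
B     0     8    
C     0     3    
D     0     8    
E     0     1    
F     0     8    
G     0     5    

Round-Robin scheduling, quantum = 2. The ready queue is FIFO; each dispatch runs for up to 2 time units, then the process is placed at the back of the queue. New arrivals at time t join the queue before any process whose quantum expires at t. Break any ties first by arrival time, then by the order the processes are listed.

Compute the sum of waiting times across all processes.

158

Schedule: | A 0-2 | B 2-4 | C 4-6 | D 6-8 | E 8-9 | F 9-11 | G 11-13 | A 13-15 | B 15-17 | C 17-18 | D 18-20 | F 20-22 | G 22-24 | A 24-26 | B 26-28 | D 28-30 | F 30-32 | G 32-33 | B 33-35 | D 35-37 | F 37-39 |
Completion: A=26  B=35  C=18  D=37  E=9  F=39  G=33
Waiting = turnaround − burst: A=20, B=27, C=15, D=29, E=8, F=31, G=28
Total waiting = 20 + 27 + 15 + 29 + 8 + 31 + 28 = 158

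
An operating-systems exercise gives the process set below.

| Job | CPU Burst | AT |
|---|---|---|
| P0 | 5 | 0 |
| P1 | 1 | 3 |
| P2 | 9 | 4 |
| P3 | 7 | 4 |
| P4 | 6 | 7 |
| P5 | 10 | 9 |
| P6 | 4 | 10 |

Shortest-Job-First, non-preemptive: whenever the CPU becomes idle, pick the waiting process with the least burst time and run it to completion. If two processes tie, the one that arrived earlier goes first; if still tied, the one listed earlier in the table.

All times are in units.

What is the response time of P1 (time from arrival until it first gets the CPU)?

2

Timeline: | P0 0-5 | P1 5-6 | P3 6-13 | P6 13-17 | P4 17-23 | P2 23-32 | P5 32-42 |
Completion: P0=5  P1=6  P2=32  P3=13  P4=23  P5=42  P6=17
Response(P1) = first start − arrival = 5 − 3 = 2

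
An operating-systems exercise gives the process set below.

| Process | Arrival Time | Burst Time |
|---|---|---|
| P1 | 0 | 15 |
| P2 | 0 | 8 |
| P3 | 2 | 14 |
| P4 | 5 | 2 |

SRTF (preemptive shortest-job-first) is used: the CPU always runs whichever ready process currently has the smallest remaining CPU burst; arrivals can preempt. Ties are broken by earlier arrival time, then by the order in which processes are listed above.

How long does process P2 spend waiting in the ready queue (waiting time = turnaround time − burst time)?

2

Schedule: | P2 0-5 | P4 5-7 | P2 7-10 | P3 10-24 | P1 24-39 |
Completion: P1=39  P2=10  P3=24  P4=7
Turnaround (C−A): P1=39  P2=10  P3=22  P4=2
Waiting(P2) = turnaround − burst = 10 − 8 = 2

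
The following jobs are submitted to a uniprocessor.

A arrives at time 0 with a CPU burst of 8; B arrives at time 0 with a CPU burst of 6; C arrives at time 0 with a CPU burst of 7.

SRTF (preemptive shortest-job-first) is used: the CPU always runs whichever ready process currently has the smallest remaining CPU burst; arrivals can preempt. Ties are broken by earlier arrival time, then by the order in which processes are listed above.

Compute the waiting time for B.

0

Schedule: | B 0-6 | C 6-13 | A 13-21 |
Completion: A=21  B=6  C=13
Waiting(B) = turnaround − burst = 6 − 6 = 0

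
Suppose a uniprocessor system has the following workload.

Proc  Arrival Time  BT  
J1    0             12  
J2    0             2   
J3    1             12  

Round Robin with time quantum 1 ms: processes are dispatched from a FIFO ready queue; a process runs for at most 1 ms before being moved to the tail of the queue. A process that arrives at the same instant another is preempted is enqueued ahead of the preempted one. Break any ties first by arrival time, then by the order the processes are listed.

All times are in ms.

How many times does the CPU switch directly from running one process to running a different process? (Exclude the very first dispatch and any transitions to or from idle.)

25

Schedule: | J1 0-1 | J2 1-2 | J3 2-3 | J1 3-4 | J2 4-5 | J3 5-6 | J1 6-7 | J3 7-8 | J1 8-9 | J3 9-10 | J1 10-11 | J3 11-12 | J1 12-13 | J3 13-14 | J1 14-15 | J3 15-16 | J1 16-17 | J3 17-18 | J1 18-19 | J3 19-20 | J1 20-21 | J3 21-22 | J1 22-23 | J3 23-24 | J1 24-25 | J3 25-26 |
Completion: J1=25  J2=5  J3=26
Turnaround (C−A): J1=25  J2=5  J3=25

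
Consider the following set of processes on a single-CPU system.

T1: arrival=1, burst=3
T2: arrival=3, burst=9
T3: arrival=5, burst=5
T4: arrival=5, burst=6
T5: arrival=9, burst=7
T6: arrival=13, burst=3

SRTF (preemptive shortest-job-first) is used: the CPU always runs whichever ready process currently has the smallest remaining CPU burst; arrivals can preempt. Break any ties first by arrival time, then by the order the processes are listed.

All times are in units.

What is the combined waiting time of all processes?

Schedule: | idle 0-1 | T1 1-4 | T2 4-5 | T3 5-10 | T4 10-16 | T6 16-19 | T5 19-26 | T2 26-34 |
Completion: T1=4  T2=34  T3=10  T4=16  T5=26  T6=19
Turnaround (C−A): T1=3  T2=31  T3=5  T4=11  T5=17  T6=6
Waiting = turnaround − burst: T1=0, T2=22, T3=0, T4=5, T5=10, T6=3
Total waiting = 0 + 22 + 0 + 5 + 10 + 3 = 40

40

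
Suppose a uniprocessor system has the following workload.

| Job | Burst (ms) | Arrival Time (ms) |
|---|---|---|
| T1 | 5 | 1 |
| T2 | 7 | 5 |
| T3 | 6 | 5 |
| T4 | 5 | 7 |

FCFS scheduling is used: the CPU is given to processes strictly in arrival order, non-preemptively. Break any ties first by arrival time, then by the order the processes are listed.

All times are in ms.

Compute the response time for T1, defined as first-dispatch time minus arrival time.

Timeline: | idle 0-1 | T1 1-6 | T2 6-13 | T3 13-19 | T4 19-24 |
Completion: T1=6  T2=13  T3=19  T4=24
Response(T1) = first start − arrival = 1 − 1 = 0

0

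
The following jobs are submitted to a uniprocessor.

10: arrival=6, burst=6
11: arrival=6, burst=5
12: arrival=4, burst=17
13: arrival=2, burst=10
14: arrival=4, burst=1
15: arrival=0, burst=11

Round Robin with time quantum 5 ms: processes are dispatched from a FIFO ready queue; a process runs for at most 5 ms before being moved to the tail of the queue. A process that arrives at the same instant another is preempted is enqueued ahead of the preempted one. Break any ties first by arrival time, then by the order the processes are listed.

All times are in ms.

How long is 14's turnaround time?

Schedule: | 15 0-5 | 13 5-10 | 12 10-15 | 14 15-16 | 15 16-21 | 10 21-26 | 11 26-31 | 13 31-36 | 12 36-41 | 15 41-42 | 10 42-43 | 12 43-50 |
Completion: 10=43  11=31  12=50  13=36  14=16  15=42
Turnaround (C−A): 10=37  11=25  12=46  13=34  14=12  15=42
Turnaround(14) = completion − arrival = 16 − 4 = 12

12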